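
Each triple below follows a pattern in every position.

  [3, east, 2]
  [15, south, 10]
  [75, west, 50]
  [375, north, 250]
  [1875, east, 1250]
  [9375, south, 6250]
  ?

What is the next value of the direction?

First part: ×5 each step, so 3, 15, 75, 375, 1875, 9375 → 46875.
Direction: repeats east → south → west → north, so east, south, west, north, east, south → west.
Third part — ×5 each step: 2, 10, 50, 250, 1250, 6250 → 31250.

west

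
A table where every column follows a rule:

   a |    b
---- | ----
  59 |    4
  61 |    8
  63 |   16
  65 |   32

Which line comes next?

Column a — +2 each step: 59, 61, 63, 65 → 67.
Column b — ×2 each step: 4, 8, 16, 32 → 64.
So the next line is 67  64.

67  64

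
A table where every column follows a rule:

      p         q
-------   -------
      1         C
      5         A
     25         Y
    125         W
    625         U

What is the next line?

3125  S

Column p: ×5 each step; 1, 5, 25, 125, 625 → 3125.
Column q: letters move back 2 places in the alphabet, wrapping A→Z; C, A, Y, W, U → S.
So the next line is 3125  S.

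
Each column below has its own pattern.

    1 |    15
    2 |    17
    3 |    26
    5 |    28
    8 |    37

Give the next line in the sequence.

For the first component, each term is the sum of the two before it: 1, 2, 3, 5, 8 → 13.
Second component goes 15, 17, 26, 28, 37 → 39 (alternating steps +2, +9, +2, +9, …).
So the next line is 13  39.

13  39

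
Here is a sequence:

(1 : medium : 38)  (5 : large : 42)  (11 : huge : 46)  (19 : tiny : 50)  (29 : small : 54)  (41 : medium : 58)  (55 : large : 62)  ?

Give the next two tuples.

First slot: 1, 5, 11, 19, 29, 41, 55 → 71 → 89 (differences are 4, 6, 8, … (increasing by 2 each time)).
Size goes medium, large, huge, tiny, small, medium, large → huge → tiny (repeats medium → large → huge → tiny → small).
Third slot goes 38, 42, 46, 50, 54, 58, 62 → 66 → 70 (+4 each step).
So the next two tuples are (71 : huge : 66) and (89 : tiny : 70).

(71 : huge : 66), (89 : tiny : 70)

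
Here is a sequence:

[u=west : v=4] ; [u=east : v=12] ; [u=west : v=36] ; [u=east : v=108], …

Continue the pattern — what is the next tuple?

U goes west, east, west, east → west (alternates west ↔ east).
V goes 4, 12, 36, 108 → 324 (×3 each step).
Combining the parts gives [u=west : v=324].

[u=west : v=324]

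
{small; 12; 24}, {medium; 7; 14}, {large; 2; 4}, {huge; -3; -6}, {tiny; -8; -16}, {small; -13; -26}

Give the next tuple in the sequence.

For the size, repeats small → medium → large → huge → tiny: small, medium, large, huge, tiny, small → medium.
For the second component, −5 each step: 12, 7, 2, -3, -8, -13 → -18.
Third component: always 2 × the second component; 24, 14, 4, -6, -16, -26 → -36.
So the next tuple is {medium; -18; -36}.

{medium; -18; -36}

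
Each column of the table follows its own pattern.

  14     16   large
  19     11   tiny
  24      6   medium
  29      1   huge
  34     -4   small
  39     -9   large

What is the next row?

44  -14  tiny

For the first component, +5 each step: 14, 19, 24, 29, 34, 39 → 44.
For the second component, together with the first component always sums to 30: 16, 11, 6, 1, -4, -9 → -14.
Size: repeats large → tiny → medium → huge → small; large, tiny, medium, huge, small, large → tiny.
So the next row is 44  -14  tiny.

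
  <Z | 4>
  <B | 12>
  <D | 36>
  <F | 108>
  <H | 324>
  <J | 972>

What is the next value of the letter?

L

Letter: letters move forward 2 places in the alphabet, wrapping Z→A, so Z, B, D, F, H, J → L.
Second component: ×3 each step, so 4, 12, 36, 108, 324, 972 → 2916.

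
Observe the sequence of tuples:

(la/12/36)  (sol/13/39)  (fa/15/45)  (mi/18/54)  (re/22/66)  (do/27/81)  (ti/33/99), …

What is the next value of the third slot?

120

Note: la, sol, fa, mi, re, do, ti → la (runs backward through the solfège scale do→ti).
Second slot: differences are 1, 2, 3, … (increasing by 1 each time), so 12, 13, 15, 18, 22, 27, 33 → 40.
For the third slot, always 3 × the second slot: 36, 39, 45, 54, 66, 81, 99 → 120.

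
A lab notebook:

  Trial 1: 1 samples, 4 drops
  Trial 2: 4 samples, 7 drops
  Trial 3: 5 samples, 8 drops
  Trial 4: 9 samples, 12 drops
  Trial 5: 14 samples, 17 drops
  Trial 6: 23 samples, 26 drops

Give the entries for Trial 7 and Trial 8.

37 samples, 40 drops; 60 samples, 63 drops

Samples: each term is the sum of the two before it; 1, 4, 5, 9, 14, 23 → 37 → 60.
Drops goes 4, 7, 8, 12, 17, 26 → 40 → 63 (always 3 more than the samples).
Putting the parts together: 37 samples, 40 drops and then 60 samples, 63 drops.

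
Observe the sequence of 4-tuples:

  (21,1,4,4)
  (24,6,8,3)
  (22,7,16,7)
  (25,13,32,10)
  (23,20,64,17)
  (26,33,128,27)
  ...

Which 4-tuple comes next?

First slot goes 21, 24, 22, 25, 23, 26 → 24 (alternating steps +3, −2, +3, −2, …).
Second slot: each term is the sum of the two before it; 1, 6, 7, 13, 20, 33 → 53.
Third slot: ×2 each step, so 4, 8, 16, 32, 64, 128 → 256.
For the fourth slot, each term is the sum of the two before it: 4, 3, 7, 10, 17, 27 → 44.
Putting it together: (24,53,256,44).

(24,53,256,44)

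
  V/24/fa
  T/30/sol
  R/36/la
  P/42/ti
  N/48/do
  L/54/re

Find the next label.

Letter goes V, T, R, P, N, L → J (letters move back 2 places in the alphabet).
Second component: 24, 30, 36, 42, 48, 54 → 60 (+6 each step).
Note goes fa, sol, la, ti, do, re → mi (runs through the solfège scale do→ti).
Combining the parts gives J/60/mi.

J/60/mi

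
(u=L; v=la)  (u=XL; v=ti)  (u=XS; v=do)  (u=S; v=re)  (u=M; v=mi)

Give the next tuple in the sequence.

For the u, runs through clothing sizes XS→XL: L, XL, XS, S, M → L.
For the v, runs through the solfège scale do→ti: la, ti, do, re, mi → fa.
Combining the parts gives (u=L; v=fa).

(u=L; v=fa)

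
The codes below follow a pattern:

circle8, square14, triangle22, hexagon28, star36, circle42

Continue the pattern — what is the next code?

Shape: circle, square, triangle, hexagon, star, circle → square (repeats circle → square → triangle → hexagon → star).
Second component goes 8, 14, 22, 28, 36, 42 → 50 (alternating steps +6, +8, +6, +8, …).
Putting it together: square50.

square50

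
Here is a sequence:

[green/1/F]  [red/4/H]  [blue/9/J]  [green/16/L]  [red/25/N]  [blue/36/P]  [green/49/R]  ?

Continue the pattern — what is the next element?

[red/64/T]

Colour: repeats green → red → blue; green, red, blue, green, red, blue, green → red.
For the second entry, perfect squares: 1², 2², 3², …: 1, 4, 9, 16, 25, 36, 49 → 64.
Letter — letters move forward 2 places in the alphabet: F, H, J, L, N, P, R → T.
Combining the parts gives [red/64/T].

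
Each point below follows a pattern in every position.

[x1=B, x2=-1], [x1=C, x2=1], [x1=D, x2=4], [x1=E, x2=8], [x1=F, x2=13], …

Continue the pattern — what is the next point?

[x1=G, x2=19]

For the x1, letters move forward 1 place in the alphabet: B, C, D, E, F → G.
X2: differences are 2, 3, 4, … (increasing by 1 each time); -1, 1, 4, 8, 13 → 19.
Putting it together: [x1=G, x2=19].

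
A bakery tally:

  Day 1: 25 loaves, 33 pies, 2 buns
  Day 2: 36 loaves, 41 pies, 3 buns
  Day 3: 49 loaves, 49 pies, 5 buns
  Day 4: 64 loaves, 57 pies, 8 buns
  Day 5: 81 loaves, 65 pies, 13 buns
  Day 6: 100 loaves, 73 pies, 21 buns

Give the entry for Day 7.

121 loaves, 81 pies, 34 buns

Loaves goes 25, 36, 49, 64, 81, 100 → 121 (perfect squares: 5², 6², 7², …).
Pies: +8 each step, so 33, 41, 49, 57, 65, 73 → 81.
Buns: each term is the sum of the two before it, so 2, 3, 5, 8, 13, 21 → 34.
So the next record is 121 loaves, 81 pies, 34 buns.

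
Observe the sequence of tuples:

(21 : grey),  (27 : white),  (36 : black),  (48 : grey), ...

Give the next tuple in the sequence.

(63 : white)

First coordinate goes 21, 27, 36, 48 → 63 (differences are 6, 9, 12, … (increasing by 3 each time)).
Shade goes grey, white, black, grey → white (repeats grey → white → black).
Combining the parts gives (63 : white).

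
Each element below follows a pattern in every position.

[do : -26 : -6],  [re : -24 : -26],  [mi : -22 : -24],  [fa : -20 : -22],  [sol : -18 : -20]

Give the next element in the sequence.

Note — runs through the solfège scale do→ti: do, re, mi, fa, sol → la.
Second coordinate goes -26, -24, -22, -20, -18 → -16 (+2 each step).
Third coordinate: -6, -26, -24, -22, -20 → -18 (always the previous value of the second coordinate).
Combining the parts gives [la : -16 : -18].

[la : -16 : -18]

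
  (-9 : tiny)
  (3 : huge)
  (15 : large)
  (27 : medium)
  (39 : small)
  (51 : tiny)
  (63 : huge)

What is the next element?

(75 : large)

For the first slot, +12 each step: -9, 3, 15, 27, 39, 51, 63 → 75.
Size goes tiny, huge, large, medium, small, tiny, huge → large (repeats tiny → huge → large → medium → small).
Putting it together: (75 : large).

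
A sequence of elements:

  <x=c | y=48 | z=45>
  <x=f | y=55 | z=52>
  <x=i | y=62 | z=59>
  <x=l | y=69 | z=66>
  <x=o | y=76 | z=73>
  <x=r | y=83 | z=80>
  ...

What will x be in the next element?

u

X: letters move forward 3 places in the alphabet; c, f, i, l, o, r → u.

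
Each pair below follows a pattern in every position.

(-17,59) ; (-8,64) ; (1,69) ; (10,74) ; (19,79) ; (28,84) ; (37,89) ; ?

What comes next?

First part goes -17, -8, 1, 10, 19, 28, 37 → 46 (+9 each step).
Second part — +5 each step: 59, 64, 69, 74, 79, 84, 89 → 94.
So the next pair is (46,94).

(46,94)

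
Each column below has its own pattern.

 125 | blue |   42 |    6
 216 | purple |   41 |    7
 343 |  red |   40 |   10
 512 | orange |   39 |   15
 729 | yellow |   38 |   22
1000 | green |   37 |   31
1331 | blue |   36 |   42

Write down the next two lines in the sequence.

1728  purple  35  55; 2197  red  34  70

First component: perfect cubes: 5³, 6³, 7³, …; 125, 216, 343, 512, 729, 1000, 1331 → 1728 → 2197.
For the colour, repeats blue → purple → red → orange → yellow → green: blue, purple, red, orange, yellow, green, blue → purple → red.
Third component: −1 each step; 42, 41, 40, 39, 38, 37, 36 → 35 → 34.
Fourth component — differences are 1, 3, 5, … (increasing by 2 each time): 6, 7, 10, 15, 22, 31, 42 → 55 → 70.
So the next two lines are 1728  purple  35  55 and 2197  red  34  70.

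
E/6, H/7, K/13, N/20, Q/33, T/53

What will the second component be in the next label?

Second component goes 6, 7, 13, 20, 33, 53 → 86 (each term is the sum of the two before it).

86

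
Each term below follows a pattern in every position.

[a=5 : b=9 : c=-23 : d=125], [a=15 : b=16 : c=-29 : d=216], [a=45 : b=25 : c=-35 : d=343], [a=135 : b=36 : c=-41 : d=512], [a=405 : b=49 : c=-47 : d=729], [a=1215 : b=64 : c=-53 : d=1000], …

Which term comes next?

[a=3645 : b=81 : c=-59 : d=1331]

For the a, ×3 each step: 5, 15, 45, 135, 405, 1215 → 3645.
B — perfect squares: 3², 4², 5², …: 9, 16, 25, 36, 49, 64 → 81.
C — −6 each step: -23, -29, -35, -41, -47, -53 → -59.
For the d, perfect cubes: 5³, 6³, 7³, …: 125, 216, 343, 512, 729, 1000 → 1331.
So the next term is [a=3645 : b=81 : c=-59 : d=1331].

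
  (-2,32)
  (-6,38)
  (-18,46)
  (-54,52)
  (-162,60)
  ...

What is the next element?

(-486,66)

For the first slot, ×3 each step: -2, -6, -18, -54, -162 → -486.
Second slot: alternating steps +6, +8, +6, +8, …, so 32, 38, 46, 52, 60 → 66.
So the next element is (-486,66).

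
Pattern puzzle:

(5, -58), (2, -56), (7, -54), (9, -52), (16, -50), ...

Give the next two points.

First coordinate: each term is the sum of the two before it; 5, 2, 7, 9, 16 → 25 → 41.
Second coordinate: +2 each step; -58, -56, -54, -52, -50 → -48 → -46.
So the next two points are (25, -48) and (41, -46).

(25, -48), (41, -46)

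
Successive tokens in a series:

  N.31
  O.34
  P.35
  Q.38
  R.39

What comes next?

For the letter, letters move forward 1 place in the alphabet: N, O, P, Q, R → S.
For the second component, alternating steps +3, +1, +3, +1, …: 31, 34, 35, 38, 39 → 42.
Putting it together: S.42.

S.42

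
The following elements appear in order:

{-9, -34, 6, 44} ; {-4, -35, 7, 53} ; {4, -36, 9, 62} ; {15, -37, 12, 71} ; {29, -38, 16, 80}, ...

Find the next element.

First coordinate: -9, -4, 4, 15, 29 → 46 (differences are 5, 8, 11, … (increasing by 3 each time)).
For the second coordinate, −1 each step: -34, -35, -36, -37, -38 → -39.
For the third coordinate, differences are 1, 2, 3, … (increasing by 1 each time): 6, 7, 9, 12, 16 → 21.
Fourth coordinate: +9 each step, so 44, 53, 62, 71, 80 → 89.
So the next element is {46, -39, 21, 89}.

{46, -39, 21, 89}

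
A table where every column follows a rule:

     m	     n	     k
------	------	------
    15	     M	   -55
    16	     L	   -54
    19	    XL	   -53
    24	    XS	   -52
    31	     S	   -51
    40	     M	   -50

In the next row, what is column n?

Column m goes 15, 16, 19, 24, 31, 40 → 51 (differences are 1, 3, 5, … (increasing by 2 each time)).
Column n — repeats M → L → XL → XS → S: M, L, XL, XS, S, M → L.
Column k — +1 each step: -55, -54, -53, -52, -51, -50 → -49.

L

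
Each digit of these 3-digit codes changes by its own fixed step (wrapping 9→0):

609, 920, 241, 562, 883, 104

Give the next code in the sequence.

First digit: +3 each step, mod 10; 6, 9, 2, 5, 8, 1 → 4.
Second digit goes 0, 2, 4, 6, 8, 0 → 2 (+2 each step, mod 10).
Third digit: +1 each step, mod 10; 9, 0, 1, 2, 3, 4 → 5.
Putting it together: 425.

425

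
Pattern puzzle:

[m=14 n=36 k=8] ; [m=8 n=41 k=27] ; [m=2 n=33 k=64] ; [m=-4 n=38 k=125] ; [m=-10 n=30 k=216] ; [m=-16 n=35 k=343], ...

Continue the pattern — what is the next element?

[m=-22 n=27 k=512]

M — −6 each step: 14, 8, 2, -4, -10, -16 → -22.
N goes 36, 41, 33, 38, 30, 35 → 27 (alternating steps +5, −8, +5, −8, …).
K: perfect cubes: 2³, 3³, 4³, …, so 8, 27, 64, 125, 216, 343 → 512.
Combining the parts gives [m=-22 n=27 k=512].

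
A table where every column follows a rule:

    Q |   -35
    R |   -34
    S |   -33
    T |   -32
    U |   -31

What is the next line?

Letter: letters move forward 1 place in the alphabet, so Q, R, S, T, U → V.
Second component goes -35, -34, -33, -32, -31 → -30 (+1 each step).
So the next line is V  -30.

V  -30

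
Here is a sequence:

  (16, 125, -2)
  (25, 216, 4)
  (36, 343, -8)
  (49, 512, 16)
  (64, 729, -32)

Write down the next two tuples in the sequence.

(81, 1000, 64), (100, 1331, -128)

First value: 16, 25, 36, 49, 64 → 81 → 100 (perfect squares: 4², 5², 6², …).
Second value goes 125, 216, 343, 512, 729 → 1000 → 1331 (perfect cubes: 5³, 6³, 7³, …).
Third value — ×(-2) each step: -2, 4, -8, 16, -32 → 64 → -128.
Putting the parts together: (81, 1000, 64) and then (100, 1331, -128).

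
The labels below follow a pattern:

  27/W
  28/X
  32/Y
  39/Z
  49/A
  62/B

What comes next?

78/C

First component: differences are 1, 4, 7, … (increasing by 3 each time), so 27, 28, 32, 39, 49, 62 → 78.
Letter goes W, X, Y, Z, A, B → C (letters move forward 1 place in the alphabet, wrapping Z→A).
So the next label is 78/C.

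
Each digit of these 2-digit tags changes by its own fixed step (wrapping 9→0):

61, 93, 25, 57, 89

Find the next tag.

11

First digit: +3 each step, mod 10; 6, 9, 2, 5, 8 → 1.
Second digit: 1, 3, 5, 7, 9 → 1 (+2 each step, mod 10).
Putting it together: 11.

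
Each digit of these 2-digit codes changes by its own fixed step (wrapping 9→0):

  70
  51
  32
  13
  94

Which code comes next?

75

First digit — −2 each step, mod 10: 7, 5, 3, 1, 9 → 7.
Second digit goes 0, 1, 2, 3, 4 → 5 (+1 each step, mod 10).
Combining the parts gives 75.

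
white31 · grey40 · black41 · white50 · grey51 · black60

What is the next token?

For the shade, repeats white → grey → black: white, grey, black, white, grey, black → white.
Second component: alternating steps +9, +1, +9, +1, …, so 31, 40, 41, 50, 51, 60 → 61.
Combining the parts gives white61.

white61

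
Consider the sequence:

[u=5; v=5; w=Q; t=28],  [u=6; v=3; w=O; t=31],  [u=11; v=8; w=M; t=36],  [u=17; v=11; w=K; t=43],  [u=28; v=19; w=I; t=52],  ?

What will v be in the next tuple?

V: each term is the sum of the two before it, so 5, 3, 8, 11, 19 → 30.

30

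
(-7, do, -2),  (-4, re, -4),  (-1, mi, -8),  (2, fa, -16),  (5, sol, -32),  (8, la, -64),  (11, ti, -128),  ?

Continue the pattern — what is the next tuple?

(14, do, -256)

First component: +3 each step, so -7, -4, -1, 2, 5, 8, 11 → 14.
Note — runs through the solfège scale do→ti: do, re, mi, fa, sol, la, ti → do.
Third component — ×2 each step: -2, -4, -8, -16, -32, -64, -128 → -256.
So the next tuple is (14, do, -256).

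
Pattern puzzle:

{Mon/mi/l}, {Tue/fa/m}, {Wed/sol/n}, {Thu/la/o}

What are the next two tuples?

{Fri/ti/p}, {Sat/do/q}

Day: runs through the weekdays Mon→Sun; Mon, Tue, Wed, Thu → Fri → Sat.
Note goes mi, fa, sol, la → ti → do (runs through the solfège scale do→ti).
Letter — letters move forward 1 place in the alphabet: l, m, n, o → p → q.
Putting the parts together: {Fri/ti/p} and then {Sat/do/q}.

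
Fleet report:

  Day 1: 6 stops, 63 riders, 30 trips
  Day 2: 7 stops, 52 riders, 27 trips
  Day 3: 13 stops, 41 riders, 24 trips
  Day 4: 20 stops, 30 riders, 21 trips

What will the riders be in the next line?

Stops goes 6, 7, 13, 20 → 33 (each term is the sum of the two before it).
Riders: 63, 52, 41, 30 → 19 (−11 each step).
For the trips, −3 each step: 30, 27, 24, 21 → 18.

19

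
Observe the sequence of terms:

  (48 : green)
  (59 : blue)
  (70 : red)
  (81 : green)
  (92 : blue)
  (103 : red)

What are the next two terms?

(114 : green), (125 : blue)

First part — +11 each step: 48, 59, 70, 81, 92, 103 → 114 → 125.
Colour — repeats green → blue → red: green, blue, red, green, blue, red → green → blue.
Putting the parts together: (114 : green) and then (125 : blue).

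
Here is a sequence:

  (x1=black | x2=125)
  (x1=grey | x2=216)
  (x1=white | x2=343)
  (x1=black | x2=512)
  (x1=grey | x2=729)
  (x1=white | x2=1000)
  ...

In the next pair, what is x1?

black

X1 goes black, grey, white, black, grey, white → black (repeats black → grey → white).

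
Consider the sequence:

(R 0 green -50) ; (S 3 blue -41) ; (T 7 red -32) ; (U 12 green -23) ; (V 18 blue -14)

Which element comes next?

(W 25 red -5)

Letter: letters move forward 1 place in the alphabet; R, S, T, U, V → W.
Second component: 0, 3, 7, 12, 18 → 25 (differences are 3, 4, 5, … (increasing by 1 each time)).
Colour — repeats green → blue → red: green, blue, red, green, blue → red.
Fourth component: +9 each step; -50, -41, -32, -23, -14 → -5.
Combining the parts gives (W 25 red -5).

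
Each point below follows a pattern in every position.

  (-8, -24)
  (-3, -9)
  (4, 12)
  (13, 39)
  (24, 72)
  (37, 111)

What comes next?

First coordinate goes -8, -3, 4, 13, 24, 37 → 52 (differences are 5, 7, 9, … (increasing by 2 each time)).
Second coordinate: -24, -9, 12, 39, 72, 111 → 156 (always 3 × the first coordinate).
Combining the parts gives (52, 156).

(52, 156)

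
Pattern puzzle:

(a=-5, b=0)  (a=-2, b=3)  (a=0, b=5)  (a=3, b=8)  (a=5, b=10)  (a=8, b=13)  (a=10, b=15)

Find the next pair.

A — alternating steps +3, +2, +3, +2, …: -5, -2, 0, 3, 5, 8, 10 → 13.
For the b, always 5 more than the a: 0, 3, 5, 8, 10, 13, 15 → 18.
Putting it together: (a=13, b=18).

(a=13, b=18)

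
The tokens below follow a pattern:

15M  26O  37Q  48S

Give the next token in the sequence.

First component: +11 each step; 15, 26, 37, 48 → 59.
For the letter, letters move forward 2 places in the alphabet: M, O, Q, S → U.
Combining the parts gives 59U.

59U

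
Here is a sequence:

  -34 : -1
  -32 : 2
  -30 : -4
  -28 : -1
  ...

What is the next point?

First component: +2 each step; -34, -32, -30, -28 → -26.
Second component: alternating steps +3, −6, +3, −6, …; -1, 2, -4, -1 → -7.
Putting it together: -26 : -7.

-26 : -7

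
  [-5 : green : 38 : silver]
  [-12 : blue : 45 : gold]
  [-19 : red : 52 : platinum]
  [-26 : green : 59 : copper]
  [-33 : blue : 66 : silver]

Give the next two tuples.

For the first entry, −7 each step: -5, -12, -19, -26, -33 → -40 → -47.
Colour — repeats green → blue → red: green, blue, red, green, blue → red → green.
Third entry — together with the first entry always sums to 33: 38, 45, 52, 59, 66 → 73 → 80.
Metal: repeats silver → gold → platinum → copper; silver, gold, platinum, copper, silver → gold → platinum.
So the next two tuples are [-40 : red : 73 : gold] and [-47 : green : 80 : platinum].

[-40 : red : 73 : gold], [-47 : green : 80 : platinum]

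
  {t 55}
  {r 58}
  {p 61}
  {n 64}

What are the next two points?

{l 67}, {j 70}

Letter: letters move back 2 places in the alphabet, so t, r, p, n → l → j.
Second entry — +3 each step: 55, 58, 61, 64 → 67 → 70.
Putting the parts together: {l 67} and then {j 70}.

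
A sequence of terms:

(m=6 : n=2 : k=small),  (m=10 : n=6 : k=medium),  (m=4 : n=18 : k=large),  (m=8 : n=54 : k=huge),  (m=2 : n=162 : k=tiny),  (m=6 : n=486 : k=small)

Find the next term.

M: 6, 10, 4, 8, 2, 6 → 0 (alternating steps +4, −6, +4, −6, …).
N: ×3 each step, so 2, 6, 18, 54, 162, 486 → 1458.
K: repeats small → medium → large → huge → tiny; small, medium, large, huge, tiny, small → medium.
So the next term is (m=0 : n=1458 : k=medium).

(m=0 : n=1458 : k=medium)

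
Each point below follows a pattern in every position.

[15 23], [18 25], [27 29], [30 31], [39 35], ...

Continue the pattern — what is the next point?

First component — alternating steps +3, +9, +3, +9, …: 15, 18, 27, 30, 39 → 42.
Second component: alternating steps +2, +4, +2, +4, …, so 23, 25, 29, 31, 35 → 37.
Putting it together: [42 37].

[42 37]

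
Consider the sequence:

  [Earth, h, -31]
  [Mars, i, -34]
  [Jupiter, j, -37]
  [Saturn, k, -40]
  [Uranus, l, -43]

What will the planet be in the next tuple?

Planet goes Earth, Mars, Jupiter, Saturn, Uranus → Neptune (runs through the planets Mercury→Neptune).

Neptune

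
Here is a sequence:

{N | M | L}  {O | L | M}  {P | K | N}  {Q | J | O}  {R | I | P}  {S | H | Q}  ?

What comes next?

First letter: N, O, P, Q, R, S → T (letters move forward 1 place in the alphabet).
For the second letter, letters move back 1 place in the alphabet: M, L, K, J, I, H → G.
Third letter — letters move forward 1 place in the alphabet: L, M, N, O, P, Q → R.
So the next term is {T | G | R}.

{T | G | R}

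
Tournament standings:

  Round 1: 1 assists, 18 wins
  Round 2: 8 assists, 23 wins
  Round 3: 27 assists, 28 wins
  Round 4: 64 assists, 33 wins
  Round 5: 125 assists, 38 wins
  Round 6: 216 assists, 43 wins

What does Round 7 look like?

Assists: 1, 8, 27, 64, 125, 216 → 343 (perfect cubes: 1³, 2³, 3³, …).
Wins: 18, 23, 28, 33, 38, 43 → 48 (+5 each step).
Putting it together: 343 assists, 48 wins.

343 assists, 48 wins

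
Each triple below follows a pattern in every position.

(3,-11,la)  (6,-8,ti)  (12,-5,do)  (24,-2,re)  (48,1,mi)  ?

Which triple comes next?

First entry: ×2 each step; 3, 6, 12, 24, 48 → 96.
Second entry goes -11, -8, -5, -2, 1 → 4 (+3 each step).
Note: la, ti, do, re, mi → fa (runs through the solfège scale do→ti).
So the next triple is (96,4,fa).

(96,4,fa)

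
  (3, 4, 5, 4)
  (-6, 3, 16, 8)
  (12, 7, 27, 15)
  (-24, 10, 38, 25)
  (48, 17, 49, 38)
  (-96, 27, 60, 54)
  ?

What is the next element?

(192, 44, 71, 73)

For the first part, ×(-2) each step: 3, -6, 12, -24, 48, -96 → 192.
For the second part, each term is the sum of the two before it: 4, 3, 7, 10, 17, 27 → 44.
Third part: +11 each step, so 5, 16, 27, 38, 49, 60 → 71.
Fourth part: differences are 4, 7, 10, … (increasing by 3 each time), so 4, 8, 15, 25, 38, 54 → 73.
Combining the parts gives (192, 44, 71, 73).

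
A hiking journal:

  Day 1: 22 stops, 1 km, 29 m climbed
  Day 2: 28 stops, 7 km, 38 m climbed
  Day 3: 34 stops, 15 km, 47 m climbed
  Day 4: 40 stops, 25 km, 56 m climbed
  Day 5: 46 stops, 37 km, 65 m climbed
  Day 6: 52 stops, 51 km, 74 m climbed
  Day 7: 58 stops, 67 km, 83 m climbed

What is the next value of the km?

Km: differences are 6, 8, 10, … (increasing by 2 each time); 1, 7, 15, 25, 37, 51, 67 → 85.

85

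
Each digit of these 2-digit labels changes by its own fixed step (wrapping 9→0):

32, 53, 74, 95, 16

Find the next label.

First digit: +2 each step, mod 10; 3, 5, 7, 9, 1 → 3.
Second digit: 2, 3, 4, 5, 6 → 7 (+1 each step, mod 10).
Putting it together: 37.

37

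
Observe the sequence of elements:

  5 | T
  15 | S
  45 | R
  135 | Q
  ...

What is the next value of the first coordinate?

First coordinate goes 5, 15, 45, 135 → 405 (×3 each step).

405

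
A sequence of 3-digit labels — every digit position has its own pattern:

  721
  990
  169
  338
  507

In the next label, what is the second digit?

Second digit: −3 each step, mod 10, so 2, 9, 6, 3, 0 → 7.

7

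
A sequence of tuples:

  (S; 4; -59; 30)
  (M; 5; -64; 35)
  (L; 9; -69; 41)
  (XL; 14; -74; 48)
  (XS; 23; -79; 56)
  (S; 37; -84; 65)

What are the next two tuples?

(M; 60; -89; 75), (L; 97; -94; 86)

Size goes S, M, L, XL, XS, S → M → L (repeats S → M → L → XL → XS).
Second slot goes 4, 5, 9, 14, 23, 37 → 60 → 97 (each term is the sum of the two before it).
Third slot: −5 each step; -59, -64, -69, -74, -79, -84 → -89 → -94.
For the fourth slot, differences are 5, 6, 7, … (increasing by 1 each time): 30, 35, 41, 48, 56, 65 → 75 → 86.
So the next two tuples are (M; 60; -89; 75) and (L; 97; -94; 86).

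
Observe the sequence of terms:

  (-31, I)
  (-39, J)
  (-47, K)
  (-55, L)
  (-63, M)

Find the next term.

First coordinate: −8 each step; -31, -39, -47, -55, -63 → -71.
Letter goes I, J, K, L, M → N (letters move forward 1 place in the alphabet).
Putting it together: (-71, N).

(-71, N)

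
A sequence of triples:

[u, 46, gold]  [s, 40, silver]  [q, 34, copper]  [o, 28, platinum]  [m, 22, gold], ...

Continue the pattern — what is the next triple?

[k, 16, silver]

Letter goes u, s, q, o, m → k (letters move back 2 places in the alphabet).
Second part goes 46, 40, 34, 28, 22 → 16 (−6 each step).
Metal goes gold, silver, copper, platinum, gold → silver (repeats gold → silver → copper → platinum).
Combining the parts gives [k, 16, silver].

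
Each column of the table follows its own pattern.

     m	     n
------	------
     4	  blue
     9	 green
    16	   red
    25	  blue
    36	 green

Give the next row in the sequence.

49  red

Column m — perfect squares: 2², 3², 4², …: 4, 9, 16, 25, 36 → 49.
Column n goes blue, green, red, blue, green → red (repeats blue → green → red).
Putting it together: 49  red.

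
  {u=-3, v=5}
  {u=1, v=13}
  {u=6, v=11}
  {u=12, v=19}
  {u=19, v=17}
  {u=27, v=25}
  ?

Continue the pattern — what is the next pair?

{u=36, v=23}

U: differences are 4, 5, 6, … (increasing by 1 each time); -3, 1, 6, 12, 19, 27 → 36.
For the v, alternating steps +8, −2, +8, −2, …: 5, 13, 11, 19, 17, 25 → 23.
Combining the parts gives {u=36, v=23}.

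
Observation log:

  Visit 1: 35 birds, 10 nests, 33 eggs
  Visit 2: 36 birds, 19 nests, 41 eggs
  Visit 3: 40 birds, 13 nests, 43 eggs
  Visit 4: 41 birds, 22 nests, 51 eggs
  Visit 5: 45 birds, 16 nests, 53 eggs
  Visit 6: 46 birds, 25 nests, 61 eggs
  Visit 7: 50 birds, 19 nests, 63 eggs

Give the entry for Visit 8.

51 birds, 28 nests, 71 eggs

Birds: alternating steps +1, +4, +1, +4, …; 35, 36, 40, 41, 45, 46, 50 → 51.
For the nests, alternating steps +9, −6, +9, −6, …: 10, 19, 13, 22, 16, 25, 19 → 28.
For the eggs, alternating steps +8, +2, +8, +2, …: 33, 41, 43, 51, 53, 61, 63 → 71.
So the next row is 51 birds, 28 nests, 71 eggs.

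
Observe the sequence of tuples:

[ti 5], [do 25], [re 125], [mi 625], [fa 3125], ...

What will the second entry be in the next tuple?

15625

Second entry: ×5 each step, so 5, 25, 125, 625, 3125 → 15625.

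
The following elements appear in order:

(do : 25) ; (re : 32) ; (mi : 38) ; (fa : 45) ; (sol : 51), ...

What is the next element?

(la : 58)

Note: runs through the solfège scale do→ti; do, re, mi, fa, sol → la.
Second value: alternating steps +7, +6, +7, +6, …, so 25, 32, 38, 45, 51 → 58.
So the next element is (la : 58).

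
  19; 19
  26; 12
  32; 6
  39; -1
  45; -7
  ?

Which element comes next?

For the first coordinate, alternating steps +7, +6, +7, +6, …: 19, 26, 32, 39, 45 → 52.
For the second coordinate, together with the first coordinate always sums to 38: 19, 12, 6, -1, -7 → -14.
Putting it together: 52; -14.

52; -14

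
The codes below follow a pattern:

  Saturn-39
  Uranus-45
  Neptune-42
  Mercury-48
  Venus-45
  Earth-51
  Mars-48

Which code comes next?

Jupiter-54

Planet: runs through the planets Mercury→Neptune; Saturn, Uranus, Neptune, Mercury, Venus, Earth, Mars → Jupiter.
Second component goes 39, 45, 42, 48, 45, 51, 48 → 54 (alternating steps +6, −3, +6, −3, …).
Putting it together: Jupiter-54.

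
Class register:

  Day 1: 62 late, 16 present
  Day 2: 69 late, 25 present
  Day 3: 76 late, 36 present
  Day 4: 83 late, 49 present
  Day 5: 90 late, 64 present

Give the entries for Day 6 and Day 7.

Late goes 62, 69, 76, 83, 90 → 97 → 104 (+7 each step).
Present: perfect squares: 4², 5², 6², …; 16, 25, 36, 49, 64 → 81 → 100.
So the next two rows are 97 late, 81 present and 104 late, 100 present.

97 late, 81 present; 104 late, 100 present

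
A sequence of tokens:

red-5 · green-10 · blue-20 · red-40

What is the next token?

green-80

Colour goes red, green, blue, red → green (repeats red → green → blue).
Second component: 5, 10, 20, 40 → 80 (×2 each step).
Putting it together: green-80.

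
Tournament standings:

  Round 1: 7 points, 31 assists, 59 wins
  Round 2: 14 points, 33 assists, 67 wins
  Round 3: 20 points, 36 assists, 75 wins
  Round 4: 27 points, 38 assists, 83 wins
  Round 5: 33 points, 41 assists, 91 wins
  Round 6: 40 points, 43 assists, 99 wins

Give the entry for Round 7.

46 points, 46 assists, 107 wins

Points — alternating steps +7, +6, +7, +6, …: 7, 14, 20, 27, 33, 40 → 46.
Assists goes 31, 33, 36, 38, 41, 43 → 46 (alternating steps +2, +3, +2, +3, …).
Wins: +8 each step, so 59, 67, 75, 83, 91, 99 → 107.
Putting it together: 46 points, 46 assists, 107 wins.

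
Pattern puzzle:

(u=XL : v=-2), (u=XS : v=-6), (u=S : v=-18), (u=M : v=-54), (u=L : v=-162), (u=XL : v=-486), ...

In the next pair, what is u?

For the u, repeats XL → XS → S → M → L: XL, XS, S, M, L, XL → XS.

XS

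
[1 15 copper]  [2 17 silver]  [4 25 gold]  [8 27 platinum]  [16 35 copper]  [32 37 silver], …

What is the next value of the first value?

First value — ×2 each step: 1, 2, 4, 8, 16, 32 → 64.
Second value goes 15, 17, 25, 27, 35, 37 → 45 (alternating steps +2, +8, +2, +8, …).
For the metal, repeats copper → silver → gold → platinum: copper, silver, gold, platinum, copper, silver → gold.

64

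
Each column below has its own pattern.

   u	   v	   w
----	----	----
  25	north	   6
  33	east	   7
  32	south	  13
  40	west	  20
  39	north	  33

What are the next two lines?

Column u goes 25, 33, 32, 40, 39 → 47 → 46 (alternating steps +8, −1, +8, −1, …).
Column v — repeats north → east → south → west: north, east, south, west, north → east → south.
For the column w, each term is the sum of the two before it: 6, 7, 13, 20, 33 → 53 → 86.
So the next two lines are 47  east  53 and 46  south  86.

47  east  53; 46  south  86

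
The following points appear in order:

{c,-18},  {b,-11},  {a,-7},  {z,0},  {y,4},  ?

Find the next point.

{x,11}

Letter: letters move back 1 place in the alphabet, wrapping A→Z; c, b, a, z, y → x.
Second component: alternating steps +7, +4, +7, +4, …, so -18, -11, -7, 0, 4 → 11.
Putting it together: {x,11}.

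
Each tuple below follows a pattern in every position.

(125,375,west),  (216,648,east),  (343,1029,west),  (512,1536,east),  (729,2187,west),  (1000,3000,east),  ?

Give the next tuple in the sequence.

(1331,3993,west)

First value goes 125, 216, 343, 512, 729, 1000 → 1331 (perfect cubes: 5³, 6³, 7³, …).
Second value — always 3 × the first value: 375, 648, 1029, 1536, 2187, 3000 → 3993.
For the direction, alternates west ↔ east: west, east, west, east, west, east → west.
So the next tuple is (1331,3993,west).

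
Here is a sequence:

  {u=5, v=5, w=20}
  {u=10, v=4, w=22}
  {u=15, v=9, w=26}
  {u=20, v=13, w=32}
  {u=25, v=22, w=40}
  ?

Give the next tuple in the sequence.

{u=30, v=35, w=50}

U: +5 each step; 5, 10, 15, 20, 25 → 30.
V: each term is the sum of the two before it; 5, 4, 9, 13, 22 → 35.
W: differences are 2, 4, 6, … (increasing by 2 each time), so 20, 22, 26, 32, 40 → 50.
So the next tuple is {u=30, v=35, w=50}.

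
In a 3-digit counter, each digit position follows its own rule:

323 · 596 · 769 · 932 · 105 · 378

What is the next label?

541

First digit: 3, 5, 7, 9, 1, 3 → 5 (+2 each step, mod 10).
For the second digit, −3 each step, mod 10: 2, 9, 6, 3, 0, 7 → 4.
Third digit — +3 each step, mod 10: 3, 6, 9, 2, 5, 8 → 1.
So the next label is 541.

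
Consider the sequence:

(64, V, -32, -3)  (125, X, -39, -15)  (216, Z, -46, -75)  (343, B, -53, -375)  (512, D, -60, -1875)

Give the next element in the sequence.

For the first slot, perfect cubes: 4³, 5³, 6³, …: 64, 125, 216, 343, 512 → 729.
Letter: letters move forward 2 places in the alphabet, wrapping Z→A, so V, X, Z, B, D → F.
For the third slot, −7 each step: -32, -39, -46, -53, -60 → -67.
Fourth slot: ×5 each step, so -3, -15, -75, -375, -1875 → -9375.
So the next element is (729, F, -67, -9375).

(729, F, -67, -9375)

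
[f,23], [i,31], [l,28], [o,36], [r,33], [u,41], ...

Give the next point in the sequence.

Letter: letters move forward 3 places in the alphabet; f, i, l, o, r, u → x.
Second part — alternating steps +8, −3, +8, −3, …: 23, 31, 28, 36, 33, 41 → 38.
Putting it together: [x,38].

[x,38]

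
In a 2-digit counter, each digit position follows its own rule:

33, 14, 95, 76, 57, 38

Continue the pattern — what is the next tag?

First digit goes 3, 1, 9, 7, 5, 3 → 1 (−2 each step, mod 10).
Second digit goes 3, 4, 5, 6, 7, 8 → 9 (+1 each step, mod 10).
Putting it together: 19.

19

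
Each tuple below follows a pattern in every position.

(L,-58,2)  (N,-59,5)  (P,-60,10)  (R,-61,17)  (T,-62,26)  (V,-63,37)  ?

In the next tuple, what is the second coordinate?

For the second coordinate, −1 each step: -58, -59, -60, -61, -62, -63 → -64.

-64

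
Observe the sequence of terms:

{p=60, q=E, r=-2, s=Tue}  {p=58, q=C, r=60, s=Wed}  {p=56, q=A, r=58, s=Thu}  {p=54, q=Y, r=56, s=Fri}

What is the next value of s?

Sat

For the s, runs through the weekdays Mon→Sun: Tue, Wed, Thu, Fri → Sat.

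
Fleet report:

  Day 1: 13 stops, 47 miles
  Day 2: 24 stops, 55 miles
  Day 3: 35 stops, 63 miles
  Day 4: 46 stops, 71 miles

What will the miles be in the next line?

Miles — +8 each step: 47, 55, 63, 71 → 79.

79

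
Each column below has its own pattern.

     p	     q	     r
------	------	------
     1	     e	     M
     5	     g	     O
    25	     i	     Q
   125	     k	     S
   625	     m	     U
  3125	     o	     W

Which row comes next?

15625  q  Y

Column p: ×5 each step; 1, 5, 25, 125, 625, 3125 → 15625.
Column q goes e, g, i, k, m, o → q (letters move forward 2 places in the alphabet).
Column r: letters move forward 2 places in the alphabet; M, O, Q, S, U, W → Y.
Putting it together: 15625  q  Y.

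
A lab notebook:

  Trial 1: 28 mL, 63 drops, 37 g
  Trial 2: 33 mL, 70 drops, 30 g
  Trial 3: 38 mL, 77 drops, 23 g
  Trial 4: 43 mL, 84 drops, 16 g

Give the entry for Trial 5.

48 mL, 91 drops, 9 g

ML: +5 each step, so 28, 33, 38, 43 → 48.
Drops: 63, 70, 77, 84 → 91 (+7 each step).
G: together with the drops always sums to 100; 37, 30, 23, 16 → 9.
So the next record is 48 mL, 91 drops, 9 g.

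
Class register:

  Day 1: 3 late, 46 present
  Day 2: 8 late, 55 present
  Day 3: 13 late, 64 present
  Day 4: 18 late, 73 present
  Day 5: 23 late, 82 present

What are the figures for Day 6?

For the late, +5 each step: 3, 8, 13, 18, 23 → 28.
Present: +9 each step, so 46, 55, 64, 73, 82 → 91.
Combining the parts gives 28 late, 91 present.

28 late, 91 present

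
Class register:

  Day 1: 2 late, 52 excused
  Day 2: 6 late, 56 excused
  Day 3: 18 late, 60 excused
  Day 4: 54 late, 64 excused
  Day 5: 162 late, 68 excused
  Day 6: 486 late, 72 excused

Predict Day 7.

Late: ×3 each step, so 2, 6, 18, 54, 162, 486 → 1458.
Excused: +4 each step, so 52, 56, 60, 64, 68, 72 → 76.
So the next row is 1458 late, 76 excused.

1458 late, 76 excused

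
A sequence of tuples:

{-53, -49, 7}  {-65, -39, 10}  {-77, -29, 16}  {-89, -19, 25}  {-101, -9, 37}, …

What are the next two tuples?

{-113, 1, 52}, {-125, 11, 70}

First coordinate: -53, -65, -77, -89, -101 → -113 → -125 (−12 each step).
Second coordinate — +10 each step: -49, -39, -29, -19, -9 → 1 → 11.
For the third coordinate, differences are 3, 6, 9, … (increasing by 3 each time): 7, 10, 16, 25, 37 → 52 → 70.
So the next two tuples are {-113, 1, 52} and {-125, 11, 70}.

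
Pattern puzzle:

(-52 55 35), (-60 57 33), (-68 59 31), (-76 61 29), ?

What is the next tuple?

First slot: −8 each step, so -52, -60, -68, -76 → -84.
Second slot: +2 each step, so 55, 57, 59, 61 → 63.
Third slot goes 35, 33, 31, 29 → 27 (together with the second slot always sums to 90).
Combining the parts gives (-84 63 27).

(-84 63 27)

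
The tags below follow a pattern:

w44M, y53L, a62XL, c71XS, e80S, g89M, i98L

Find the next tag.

k107XL

Letter goes w, y, a, c, e, g, i → k (letters move forward 2 places in the alphabet, wrapping Z→A).
Second component: 44, 53, 62, 71, 80, 89, 98 → 107 (+9 each step).
Size: repeats M → L → XL → XS → S; M, L, XL, XS, S, M, L → XL.
So the next tag is k107XL.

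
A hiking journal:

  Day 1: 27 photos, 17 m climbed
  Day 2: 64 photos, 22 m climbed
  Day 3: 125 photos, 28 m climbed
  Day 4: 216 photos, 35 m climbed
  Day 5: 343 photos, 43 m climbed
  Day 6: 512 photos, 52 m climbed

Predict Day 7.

729 photos, 62 m climbed

Photos: perfect cubes: 3³, 4³, 5³, …; 27, 64, 125, 216, 343, 512 → 729.
M climbed — differences are 5, 6, 7, … (increasing by 1 each time): 17, 22, 28, 35, 43, 52 → 62.
So the next record is 729 photos, 62 m climbed.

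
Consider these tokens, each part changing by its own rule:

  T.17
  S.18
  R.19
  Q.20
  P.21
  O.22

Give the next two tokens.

Letter — letters move back 1 place in the alphabet: T, S, R, Q, P, O → N → M.
Second component: 17, 18, 19, 20, 21, 22 → 23 → 24 (+1 each step).
So the next two tokens are N.23 and M.24.

N.23 then M.24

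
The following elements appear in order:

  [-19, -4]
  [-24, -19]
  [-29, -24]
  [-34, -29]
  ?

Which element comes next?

[-39, -34]

For the first part, −5 each step: -19, -24, -29, -34 → -39.
Second part: always the previous value of the first part, so -4, -19, -24, -29 → -34.
Combining the parts gives [-39, -34].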